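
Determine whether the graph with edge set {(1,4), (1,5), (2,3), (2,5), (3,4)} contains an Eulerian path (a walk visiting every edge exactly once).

Step 1: Find the degree of each vertex:
  deg(1) = 2
  deg(2) = 2
  deg(3) = 2
  deg(4) = 2
  deg(5) = 2

Step 2: Count vertices with odd degree:
  All vertices have even degree (0 odd-degree vertices)

Step 3: Apply Euler's theorem:
  - Eulerian circuit exists iff graph is connected and all vertices have even degree
  - Eulerian path exists iff graph is connected and has 0 or 2 odd-degree vertices

Graph is connected with 0 odd-degree vertices.
Both Eulerian circuit and Eulerian path exist.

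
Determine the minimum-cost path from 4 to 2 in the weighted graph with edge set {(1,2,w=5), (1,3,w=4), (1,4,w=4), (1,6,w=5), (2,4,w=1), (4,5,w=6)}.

Step 1: Build adjacency list with weights:
  1: 2(w=5), 3(w=4), 4(w=4), 6(w=5)
  2: 1(w=5), 4(w=1)
  3: 1(w=4)
  4: 1(w=4), 2(w=1), 5(w=6)
  5: 4(w=6)
  6: 1(w=5)

Step 2: Apply Dijkstra's algorithm from vertex 4:
  Visit vertex 4 (distance=0)
    Update dist[1] = 4
    Update dist[2] = 1
    Update dist[5] = 6
  Visit vertex 2 (distance=1)

Step 3: Shortest path: 4 -> 2
Total weight: 1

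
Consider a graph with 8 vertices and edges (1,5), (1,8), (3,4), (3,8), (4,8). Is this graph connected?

Step 1: Build adjacency list from edges:
  1: 5, 8
  2: (none)
  3: 4, 8
  4: 3, 8
  5: 1
  6: (none)
  7: (none)
  8: 1, 3, 4

Step 2: Run BFS/DFS from vertex 1:
  Visited: {1, 5, 8, 3, 4}
  Reached 5 of 8 vertices

Step 3: Only 5 of 8 vertices reached. Graph is disconnected.
Connected components: {1, 3, 4, 5, 8}, {2}, {6}, {7}
Answer: No, the graph is not connected (4 components).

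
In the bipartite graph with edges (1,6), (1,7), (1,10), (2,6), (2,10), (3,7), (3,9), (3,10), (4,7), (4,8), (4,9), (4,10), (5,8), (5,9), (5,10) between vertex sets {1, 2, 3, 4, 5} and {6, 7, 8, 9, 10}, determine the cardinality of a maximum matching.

Step 1: List the neighbors of each left vertex:
  1: 6, 7, 10
  2: 6, 10
  3: 7, 9, 10
  4: 7, 8, 9, 10
  5: 8, 9, 10

Step 2: Greedily match left vertices, then look for augmenting paths:
  Match 1 -- 6
  Match 2 -- 10
  Match 3 -- 7
  Match 4 -- 8
  Match 5 -- 9
  No augmenting path remains.

Step 3: Verify this is maximum:
  Matching size 5 = min(|L|, |R|) = min(5, 5), which is an upper bound, so this matching is maximum.

Maximum matching: {(1,6), (2,10), (3,7), (4,8), (5,9)}
Size: 5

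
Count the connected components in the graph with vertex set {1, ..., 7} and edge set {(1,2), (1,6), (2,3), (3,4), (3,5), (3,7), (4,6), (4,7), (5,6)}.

Step 1: Build adjacency list from edges:
  1: 2, 6
  2: 1, 3
  3: 2, 4, 5, 7
  4: 3, 6, 7
  5: 3, 6
  6: 1, 4, 5
  7: 3, 4

Step 2: Run BFS/DFS from vertex 1:
  Visited: {1, 2, 6, 3, 4, 5, 7}
  Reached 7 of 7 vertices

Step 3: All 7 vertices reached from vertex 1, so the graph is connected.
Number of connected components: 1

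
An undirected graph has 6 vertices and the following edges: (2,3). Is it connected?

Step 1: Build adjacency list from edges:
  1: (none)
  2: 3
  3: 2
  4: (none)
  5: (none)
  6: (none)

Step 2: Run BFS/DFS from vertex 1:
  Visited: {1}
  Reached 1 of 6 vertices

Step 3: Only 1 of 6 vertices reached. Graph is disconnected.
Connected components: {1}, {2, 3}, {4}, {5}, {6}
Answer: No, the graph is not connected (5 components).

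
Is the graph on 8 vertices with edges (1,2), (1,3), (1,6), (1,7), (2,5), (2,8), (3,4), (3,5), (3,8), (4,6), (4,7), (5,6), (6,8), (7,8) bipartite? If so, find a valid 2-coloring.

Step 1: Attempt 2-coloring using BFS:
  Start at vertex 1, assign color 0
  Color vertex 2 with color 1 (neighbor of 1)
  Color vertex 3 with color 1 (neighbor of 1)
  Color vertex 6 with color 1 (neighbor of 1)
  Color vertex 7 with color 1 (neighbor of 1)
  Color vertex 5 with color 0 (neighbor of 2)
  Color vertex 8 with color 0 (neighbor of 2)
  Color vertex 4 with color 0 (neighbor of 3)

Step 2: 2-coloring succeeded. No conflicts found.
  Set A (color 0): {1, 4, 5, 8}
  Set B (color 1): {2, 3, 6, 7}

The graph is bipartite with partition {1, 4, 5, 8}, {2, 3, 6, 7}.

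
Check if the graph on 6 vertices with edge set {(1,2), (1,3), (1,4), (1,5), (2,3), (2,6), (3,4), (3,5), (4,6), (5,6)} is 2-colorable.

Step 1: Attempt 2-coloring using BFS:
  Start at vertex 1, assign color 0
  Color vertex 2 with color 1 (neighbor of 1)
  Color vertex 3 with color 1 (neighbor of 1)
  Color vertex 4 with color 1 (neighbor of 1)
  Color vertex 5 with color 1 (neighbor of 1)

Step 2: Conflict found! Vertices 2 and 3 are adjacent but have the same color.
This means the graph contains an odd cycle.

The graph is NOT bipartite.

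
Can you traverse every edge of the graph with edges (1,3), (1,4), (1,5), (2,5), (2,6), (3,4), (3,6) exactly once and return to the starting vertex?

Step 1: Find the degree of each vertex:
  deg(1) = 3
  deg(2) = 2
  deg(3) = 3
  deg(4) = 2
  deg(5) = 2
  deg(6) = 2

Step 2: Count vertices with odd degree:
  Odd-degree vertices: 1, 3 (2 total)

Step 3: Apply Euler's theorem:
  - Eulerian circuit exists iff graph is connected and all vertices have even degree
  - Eulerian path exists iff graph is connected and has 0 or 2 odd-degree vertices

Graph is connected with exactly 2 odd-degree vertices (1, 3).
Eulerian path exists (starting and ending at the odd-degree vertices), but no Eulerian circuit.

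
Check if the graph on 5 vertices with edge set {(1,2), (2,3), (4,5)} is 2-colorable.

Step 1: Attempt 2-coloring using BFS:
  Start at vertex 1, assign color 0
  Color vertex 2 with color 1 (neighbor of 1)
  Color vertex 3 with color 0 (neighbor of 2)
  Start new component at vertex 4, assign color 0
  Color vertex 5 with color 1 (neighbor of 4)

Step 2: 2-coloring succeeded. No conflicts found.
  Set A (color 0): {1, 3, 4}
  Set B (color 1): {2, 5}

The graph is bipartite with partition {1, 3, 4}, {2, 5}.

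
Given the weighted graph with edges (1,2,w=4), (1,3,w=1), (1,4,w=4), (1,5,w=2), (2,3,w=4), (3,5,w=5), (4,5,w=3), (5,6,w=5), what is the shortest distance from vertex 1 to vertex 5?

Step 1: Build adjacency list with weights:
  1: 2(w=4), 3(w=1), 4(w=4), 5(w=2)
  2: 1(w=4), 3(w=4)
  3: 1(w=1), 2(w=4), 5(w=5)
  4: 1(w=4), 5(w=3)
  5: 1(w=2), 3(w=5), 4(w=3), 6(w=5)
  6: 5(w=5)

Step 2: Apply Dijkstra's algorithm from vertex 1:
  Visit vertex 1 (distance=0)
    Update dist[2] = 4
    Update dist[3] = 1
    Update dist[4] = 4
    Update dist[5] = 2
  Visit vertex 3 (distance=1)
  Visit vertex 5 (distance=2)
    Update dist[6] = 7

Step 3: Shortest path: 1 -> 5
Total weight: 2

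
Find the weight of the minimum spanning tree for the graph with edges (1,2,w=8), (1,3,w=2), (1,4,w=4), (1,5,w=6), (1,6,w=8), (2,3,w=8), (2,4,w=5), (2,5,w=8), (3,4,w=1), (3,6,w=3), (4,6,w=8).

Apply Kruskal's algorithm (sort edges by weight, add if no cycle):

Sorted edges by weight:
  (3,4) w=1
  (1,3) w=2
  (3,6) w=3
  (1,4) w=4
  (2,4) w=5
  (1,5) w=6
  (1,6) w=8
  (1,2) w=8
  (2,3) w=8
  (2,5) w=8
  (4,6) w=8

Add edge (3,4) w=1 -- no cycle. Running total: 1
Add edge (1,3) w=2 -- no cycle. Running total: 3
Add edge (3,6) w=3 -- no cycle. Running total: 6
Skip edge (1,4) w=4 -- would create cycle
Add edge (2,4) w=5 -- no cycle. Running total: 11
Add edge (1,5) w=6 -- no cycle. Running total: 17

MST edges: (3,4,w=1), (1,3,w=2), (3,6,w=3), (2,4,w=5), (1,5,w=6)
Total MST weight: 1 + 2 + 3 + 5 + 6 = 17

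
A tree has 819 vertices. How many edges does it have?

A tree on n vertices always has exactly n - 1 edges.
For n = 819: edges = 819 - 1 = 818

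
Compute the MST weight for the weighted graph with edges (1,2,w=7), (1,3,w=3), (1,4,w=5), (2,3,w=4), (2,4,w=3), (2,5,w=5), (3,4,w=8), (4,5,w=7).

Apply Kruskal's algorithm (sort edges by weight, add if no cycle):

Sorted edges by weight:
  (1,3) w=3
  (2,4) w=3
  (2,3) w=4
  (1,4) w=5
  (2,5) w=5
  (1,2) w=7
  (4,5) w=7
  (3,4) w=8

Add edge (1,3) w=3 -- no cycle. Running total: 3
Add edge (2,4) w=3 -- no cycle. Running total: 6
Add edge (2,3) w=4 -- no cycle. Running total: 10
Skip edge (1,4) w=5 -- would create cycle
Add edge (2,5) w=5 -- no cycle. Running total: 15

MST edges: (1,3,w=3), (2,4,w=3), (2,3,w=4), (2,5,w=5)
Total MST weight: 3 + 3 + 4 + 5 = 15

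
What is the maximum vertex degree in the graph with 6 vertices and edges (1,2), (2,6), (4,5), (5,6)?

Step 1: Count edges incident to each vertex:
  deg(1) = 1 (neighbors: 2)
  deg(2) = 2 (neighbors: 1, 6)
  deg(3) = 0 (neighbors: none)
  deg(4) = 1 (neighbors: 5)
  deg(5) = 2 (neighbors: 4, 6)
  deg(6) = 2 (neighbors: 2, 5)

Step 2: Find maximum:
  max(1, 2, 0, 1, 2, 2) = 2 (vertex 2)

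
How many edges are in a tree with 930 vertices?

A tree on n vertices always has exactly n - 1 edges.
For n = 930: edges = 930 - 1 = 929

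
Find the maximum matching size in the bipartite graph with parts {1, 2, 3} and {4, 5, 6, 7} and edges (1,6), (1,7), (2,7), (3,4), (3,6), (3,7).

Step 1: List the neighbors of each left vertex:
  1: 6, 7
  2: 7
  3: 4, 6, 7

Step 2: Greedily match left vertices, then look for augmenting paths:
  Match 1 -- 6
  Match 2 -- 7
  Match 3 -- 4
  No augmenting path remains.

Step 3: Verify this is maximum:
  Matching size 3 = min(|L|, |R|) = min(3, 4), which is an upper bound, so this matching is maximum.

Maximum matching: {(1,6), (2,7), (3,4)}
Size: 3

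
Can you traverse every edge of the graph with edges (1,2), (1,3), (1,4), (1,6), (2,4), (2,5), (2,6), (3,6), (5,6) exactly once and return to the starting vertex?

Step 1: Find the degree of each vertex:
  deg(1) = 4
  deg(2) = 4
  deg(3) = 2
  deg(4) = 2
  deg(5) = 2
  deg(6) = 4

Step 2: Count vertices with odd degree:
  All vertices have even degree (0 odd-degree vertices)

Step 3: Apply Euler's theorem:
  - Eulerian circuit exists iff graph is connected and all vertices have even degree
  - Eulerian path exists iff graph is connected and has 0 or 2 odd-degree vertices

Graph is connected with 0 odd-degree vertices.
Both Eulerian circuit and Eulerian path exist.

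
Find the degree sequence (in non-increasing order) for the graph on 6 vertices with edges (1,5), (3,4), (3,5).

Step 1: Count edges incident to each vertex:
  deg(1) = 1 (neighbors: 5)
  deg(2) = 0 (neighbors: none)
  deg(3) = 2 (neighbors: 4, 5)
  deg(4) = 1 (neighbors: 3)
  deg(5) = 2 (neighbors: 1, 3)
  deg(6) = 0 (neighbors: none)

Step 2: Sort degrees in non-increasing order:
  Degrees: [1, 0, 2, 1, 2, 0] -> sorted: [2, 2, 1, 1, 0, 0]

Degree sequence: [2, 2, 1, 1, 0, 0]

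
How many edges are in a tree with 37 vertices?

A tree on n vertices always has exactly n - 1 edges.
For n = 37: edges = 37 - 1 = 36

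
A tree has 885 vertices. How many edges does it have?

A tree on n vertices always has exactly n - 1 edges.
For n = 885: edges = 885 - 1 = 884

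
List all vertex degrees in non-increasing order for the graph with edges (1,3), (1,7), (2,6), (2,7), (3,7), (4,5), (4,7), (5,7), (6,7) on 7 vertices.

Step 1: Count edges incident to each vertex:
  deg(1) = 2 (neighbors: 3, 7)
  deg(2) = 2 (neighbors: 6, 7)
  deg(3) = 2 (neighbors: 1, 7)
  deg(4) = 2 (neighbors: 5, 7)
  deg(5) = 2 (neighbors: 4, 7)
  deg(6) = 2 (neighbors: 2, 7)
  deg(7) = 6 (neighbors: 1, 2, 3, 4, 5, 6)

Step 2: Sort degrees in non-increasing order:
  Degrees: [2, 2, 2, 2, 2, 2, 6] -> sorted: [6, 2, 2, 2, 2, 2, 2]

Degree sequence: [6, 2, 2, 2, 2, 2, 2]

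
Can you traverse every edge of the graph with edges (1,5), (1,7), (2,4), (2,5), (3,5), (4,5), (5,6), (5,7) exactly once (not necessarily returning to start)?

Step 1: Find the degree of each vertex:
  deg(1) = 2
  deg(2) = 2
  deg(3) = 1
  deg(4) = 2
  deg(5) = 6
  deg(6) = 1
  deg(7) = 2

Step 2: Count vertices with odd degree:
  Odd-degree vertices: 3, 6 (2 total)

Step 3: Apply Euler's theorem:
  - Eulerian circuit exists iff graph is connected and all vertices have even degree
  - Eulerian path exists iff graph is connected and has 0 or 2 odd-degree vertices

Graph is connected with exactly 2 odd-degree vertices (3, 6).
Eulerian path exists (starting and ending at the odd-degree vertices), but no Eulerian circuit.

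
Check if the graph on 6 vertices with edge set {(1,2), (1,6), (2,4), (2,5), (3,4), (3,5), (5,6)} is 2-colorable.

Step 1: Attempt 2-coloring using BFS:
  Start at vertex 1, assign color 0
  Color vertex 2 with color 1 (neighbor of 1)
  Color vertex 6 with color 1 (neighbor of 1)
  Color vertex 4 with color 0 (neighbor of 2)
  Color vertex 5 with color 0 (neighbor of 2)
  Color vertex 3 with color 1 (neighbor of 4)

Step 2: 2-coloring succeeded. No conflicts found.
  Set A (color 0): {1, 4, 5}
  Set B (color 1): {2, 3, 6}

The graph is bipartite with partition {1, 4, 5}, {2, 3, 6}.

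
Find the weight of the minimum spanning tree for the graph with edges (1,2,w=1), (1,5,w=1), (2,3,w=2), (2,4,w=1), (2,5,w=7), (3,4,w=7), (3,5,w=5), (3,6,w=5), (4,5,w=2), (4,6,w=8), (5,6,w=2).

Apply Kruskal's algorithm (sort edges by weight, add if no cycle):

Sorted edges by weight:
  (1,2) w=1
  (1,5) w=1
  (2,4) w=1
  (2,3) w=2
  (4,5) w=2
  (5,6) w=2
  (3,6) w=5
  (3,5) w=5
  (2,5) w=7
  (3,4) w=7
  (4,6) w=8

Add edge (1,2) w=1 -- no cycle. Running total: 1
Add edge (1,5) w=1 -- no cycle. Running total: 2
Add edge (2,4) w=1 -- no cycle. Running total: 3
Add edge (2,3) w=2 -- no cycle. Running total: 5
Skip edge (4,5) w=2 -- would create cycle
Add edge (5,6) w=2 -- no cycle. Running total: 7

MST edges: (1,2,w=1), (1,5,w=1), (2,4,w=1), (2,3,w=2), (5,6,w=2)
Total MST weight: 1 + 1 + 1 + 2 + 2 = 7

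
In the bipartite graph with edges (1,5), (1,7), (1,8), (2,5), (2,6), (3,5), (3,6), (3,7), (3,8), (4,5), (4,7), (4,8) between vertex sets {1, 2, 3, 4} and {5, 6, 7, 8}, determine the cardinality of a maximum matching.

Step 1: List the neighbors of each left vertex:
  1: 5, 7, 8
  2: 5, 6
  3: 5, 6, 7, 8
  4: 5, 7, 8

Step 2: Greedily match left vertices, then look for augmenting paths:
  Match 1 -- 5
  Match 2 -- 6
  Match 3 -- 7
  Match 4 -- 8
  No augmenting path remains.

Step 3: Verify this is maximum:
  Matching size 4 = min(|L|, |R|) = min(4, 4), which is an upper bound, so this matching is maximum.

Maximum matching: {(1,5), (2,6), (3,7), (4,8)}
Size: 4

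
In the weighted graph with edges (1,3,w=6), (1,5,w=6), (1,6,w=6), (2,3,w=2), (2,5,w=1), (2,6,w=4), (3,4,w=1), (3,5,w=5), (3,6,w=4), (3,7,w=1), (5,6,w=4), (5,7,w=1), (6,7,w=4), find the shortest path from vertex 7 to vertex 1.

Step 1: Build adjacency list with weights:
  1: 3(w=6), 5(w=6), 6(w=6)
  2: 3(w=2), 5(w=1), 6(w=4)
  3: 1(w=6), 2(w=2), 4(w=1), 5(w=5), 6(w=4), 7(w=1)
  4: 3(w=1)
  5: 1(w=6), 2(w=1), 3(w=5), 6(w=4), 7(w=1)
  6: 1(w=6), 2(w=4), 3(w=4), 5(w=4), 7(w=4)
  7: 3(w=1), 5(w=1), 6(w=4)

Step 2: Apply Dijkstra's algorithm from vertex 7:
  Visit vertex 7 (distance=0)
    Update dist[3] = 1
    Update dist[5] = 1
    Update dist[6] = 4
  Visit vertex 3 (distance=1)
    Update dist[1] = 7
    Update dist[2] = 3
    Update dist[4] = 2
  Visit vertex 5 (distance=1)
    Update dist[2] = 2
  Visit vertex 2 (distance=2)
  Visit vertex 4 (distance=2)
  Visit vertex 6 (distance=4)
  Visit vertex 1 (distance=7)

Step 3: Shortest path: 7 -> 5 -> 1
Total weight: 1 + 6 = 7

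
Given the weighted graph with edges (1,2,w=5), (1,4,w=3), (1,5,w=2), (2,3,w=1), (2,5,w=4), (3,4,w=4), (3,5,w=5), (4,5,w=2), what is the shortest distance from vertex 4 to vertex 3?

Step 1: Build adjacency list with weights:
  1: 2(w=5), 4(w=3), 5(w=2)
  2: 1(w=5), 3(w=1), 5(w=4)
  3: 2(w=1), 4(w=4), 5(w=5)
  4: 1(w=3), 3(w=4), 5(w=2)
  5: 1(w=2), 2(w=4), 3(w=5), 4(w=2)

Step 2: Apply Dijkstra's algorithm from vertex 4:
  Visit vertex 4 (distance=0)
    Update dist[1] = 3
    Update dist[3] = 4
    Update dist[5] = 2
  Visit vertex 5 (distance=2)
    Update dist[2] = 6
  Visit vertex 1 (distance=3)
  Visit vertex 3 (distance=4)
    Update dist[2] = 5

Step 3: Shortest path: 4 -> 3
Total weight: 4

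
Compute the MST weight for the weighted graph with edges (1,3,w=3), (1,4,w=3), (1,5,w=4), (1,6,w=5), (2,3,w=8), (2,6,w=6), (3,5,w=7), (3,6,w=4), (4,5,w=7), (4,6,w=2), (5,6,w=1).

Apply Kruskal's algorithm (sort edges by weight, add if no cycle):

Sorted edges by weight:
  (5,6) w=1
  (4,6) w=2
  (1,3) w=3
  (1,4) w=3
  (1,5) w=4
  (3,6) w=4
  (1,6) w=5
  (2,6) w=6
  (3,5) w=7
  (4,5) w=7
  (2,3) w=8

Add edge (5,6) w=1 -- no cycle. Running total: 1
Add edge (4,6) w=2 -- no cycle. Running total: 3
Add edge (1,3) w=3 -- no cycle. Running total: 6
Add edge (1,4) w=3 -- no cycle. Running total: 9
Skip edge (1,5) w=4 -- would create cycle
Skip edge (3,6) w=4 -- would create cycle
Skip edge (1,6) w=5 -- would create cycle
Add edge (2,6) w=6 -- no cycle. Running total: 15

MST edges: (5,6,w=1), (4,6,w=2), (1,3,w=3), (1,4,w=3), (2,6,w=6)
Total MST weight: 1 + 2 + 3 + 3 + 6 = 15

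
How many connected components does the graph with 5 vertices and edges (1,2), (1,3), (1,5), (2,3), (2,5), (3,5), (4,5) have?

Step 1: Build adjacency list from edges:
  1: 2, 3, 5
  2: 1, 3, 5
  3: 1, 2, 5
  4: 5
  5: 1, 2, 3, 4

Step 2: Run BFS/DFS from vertex 1:
  Visited: {1, 2, 3, 5, 4}
  Reached 5 of 5 vertices

Step 3: All 5 vertices reached from vertex 1, so the graph is connected.
Number of connected components: 1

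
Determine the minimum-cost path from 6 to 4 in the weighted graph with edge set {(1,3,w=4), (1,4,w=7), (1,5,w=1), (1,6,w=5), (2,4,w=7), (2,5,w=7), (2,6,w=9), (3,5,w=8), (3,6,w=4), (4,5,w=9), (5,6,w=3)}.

Step 1: Build adjacency list with weights:
  1: 3(w=4), 4(w=7), 5(w=1), 6(w=5)
  2: 4(w=7), 5(w=7), 6(w=9)
  3: 1(w=4), 5(w=8), 6(w=4)
  4: 1(w=7), 2(w=7), 5(w=9)
  5: 1(w=1), 2(w=7), 3(w=8), 4(w=9), 6(w=3)
  6: 1(w=5), 2(w=9), 3(w=4), 5(w=3)

Step 2: Apply Dijkstra's algorithm from vertex 6:
  Visit vertex 6 (distance=0)
    Update dist[1] = 5
    Update dist[2] = 9
    Update dist[3] = 4
    Update dist[5] = 3
  Visit vertex 5 (distance=3)
    Update dist[1] = 4
    Update dist[4] = 12
  Visit vertex 1 (distance=4)
    Update dist[4] = 11
  Visit vertex 3 (distance=4)
  Visit vertex 2 (distance=9)
  Visit vertex 4 (distance=11)

Step 3: Shortest path: 6 -> 5 -> 1 -> 4
Total weight: 3 + 1 + 7 = 11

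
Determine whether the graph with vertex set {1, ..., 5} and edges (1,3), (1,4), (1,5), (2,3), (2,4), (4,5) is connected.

Step 1: Build adjacency list from edges:
  1: 3, 4, 5
  2: 3, 4
  3: 1, 2
  4: 1, 2, 5
  5: 1, 4

Step 2: Run BFS/DFS from vertex 1:
  Visited: {1, 3, 4, 5, 2}
  Reached 5 of 5 vertices

Step 3: All 5 vertices reached from vertex 1, so the graph is connected.
Answer: Yes, the graph is connected.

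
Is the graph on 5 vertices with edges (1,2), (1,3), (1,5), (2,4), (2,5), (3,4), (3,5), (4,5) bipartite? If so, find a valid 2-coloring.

Step 1: Attempt 2-coloring using BFS:
  Start at vertex 1, assign color 0
  Color vertex 2 with color 1 (neighbor of 1)
  Color vertex 3 with color 1 (neighbor of 1)
  Color vertex 5 with color 1 (neighbor of 1)
  Color vertex 4 with color 0 (neighbor of 2)

Step 2: Conflict found! Vertices 2 and 5 are adjacent but have the same color.
This means the graph contains an odd cycle.

The graph is NOT bipartite.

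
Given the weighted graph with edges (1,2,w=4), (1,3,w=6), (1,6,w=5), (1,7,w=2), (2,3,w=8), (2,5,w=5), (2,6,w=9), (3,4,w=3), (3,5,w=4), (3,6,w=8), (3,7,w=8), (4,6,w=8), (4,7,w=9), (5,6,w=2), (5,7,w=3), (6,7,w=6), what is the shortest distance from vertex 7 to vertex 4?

Step 1: Build adjacency list with weights:
  1: 2(w=4), 3(w=6), 6(w=5), 7(w=2)
  2: 1(w=4), 3(w=8), 5(w=5), 6(w=9)
  3: 1(w=6), 2(w=8), 4(w=3), 5(w=4), 6(w=8), 7(w=8)
  4: 3(w=3), 6(w=8), 7(w=9)
  5: 2(w=5), 3(w=4), 6(w=2), 7(w=3)
  6: 1(w=5), 2(w=9), 3(w=8), 4(w=8), 5(w=2), 7(w=6)
  7: 1(w=2), 3(w=8), 4(w=9), 5(w=3), 6(w=6)

Step 2: Apply Dijkstra's algorithm from vertex 7:
  Visit vertex 7 (distance=0)
    Update dist[1] = 2
    Update dist[3] = 8
    Update dist[4] = 9
    Update dist[5] = 3
    Update dist[6] = 6
  Visit vertex 1 (distance=2)
    Update dist[2] = 6
  Visit vertex 5 (distance=3)
    Update dist[3] = 7
    Update dist[6] = 5
  Visit vertex 6 (distance=5)
  Visit vertex 2 (distance=6)
  Visit vertex 3 (distance=7)
  Visit vertex 4 (distance=9)

Step 3: Shortest path: 7 -> 4
Total weight: 9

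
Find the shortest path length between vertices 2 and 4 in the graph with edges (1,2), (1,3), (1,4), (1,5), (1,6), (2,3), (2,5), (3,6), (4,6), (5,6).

Step 1: Build adjacency list:
  1: 2, 3, 4, 5, 6
  2: 1, 3, 5
  3: 1, 2, 6
  4: 1, 6
  5: 1, 2, 6
  6: 1, 3, 4, 5

Step 2: BFS from vertex 2 to find shortest path to 4:
  vertex 1 reached at distance 1
  vertex 3 reached at distance 1
  vertex 5 reached at distance 1
  vertex 4 reached at distance 2

Step 3: Shortest path: 2 -> 1 -> 4
Path length: 2 edges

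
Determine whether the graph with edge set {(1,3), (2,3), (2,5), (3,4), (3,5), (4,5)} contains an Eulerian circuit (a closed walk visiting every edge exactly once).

Step 1: Find the degree of each vertex:
  deg(1) = 1
  deg(2) = 2
  deg(3) = 4
  deg(4) = 2
  deg(5) = 3

Step 2: Count vertices with odd degree:
  Odd-degree vertices: 1, 5 (2 total)

Step 3: Apply Euler's theorem:
  - Eulerian circuit exists iff graph is connected and all vertices have even degree
  - Eulerian path exists iff graph is connected and has 0 or 2 odd-degree vertices

Graph is connected with exactly 2 odd-degree vertices (1, 5).
Eulerian path exists (starting and ending at the odd-degree vertices), but no Eulerian circuit.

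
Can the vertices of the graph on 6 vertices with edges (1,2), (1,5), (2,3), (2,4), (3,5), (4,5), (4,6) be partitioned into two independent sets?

Step 1: Attempt 2-coloring using BFS:
  Start at vertex 1, assign color 0
  Color vertex 2 with color 1 (neighbor of 1)
  Color vertex 5 with color 1 (neighbor of 1)
  Color vertex 3 with color 0 (neighbor of 2)
  Color vertex 4 with color 0 (neighbor of 2)
  Color vertex 6 with color 1 (neighbor of 4)

Step 2: 2-coloring succeeded. No conflicts found.
  Set A (color 0): {1, 3, 4}
  Set B (color 1): {2, 5, 6}

The graph is bipartite with partition {1, 3, 4}, {2, 5, 6}.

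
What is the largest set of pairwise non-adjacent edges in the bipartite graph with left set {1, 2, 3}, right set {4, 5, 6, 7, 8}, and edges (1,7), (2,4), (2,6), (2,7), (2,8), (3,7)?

Step 1: List the neighbors of each left vertex:
  1: 7
  2: 4, 6, 7, 8
  3: 7

Step 2: Greedily match left vertices, then look for augmenting paths:
  Match 1 -- 7
  Match 2 -- 4
  No augmenting path remains.

Step 3: Verify this is maximum:
  Matching has size 2. The vertex set {2, 7} covers every edge and has size 2; any matching has at most one edge per cover vertex, so 2 is maximum (König's theorem).

Maximum matching: {(1,7), (2,4)}
Size: 2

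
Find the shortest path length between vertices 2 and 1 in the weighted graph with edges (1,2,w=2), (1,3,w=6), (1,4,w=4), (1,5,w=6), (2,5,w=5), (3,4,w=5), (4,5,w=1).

Step 1: Build adjacency list with weights:
  1: 2(w=2), 3(w=6), 4(w=4), 5(w=6)
  2: 1(w=2), 5(w=5)
  3: 1(w=6), 4(w=5)
  4: 1(w=4), 3(w=5), 5(w=1)
  5: 1(w=6), 2(w=5), 4(w=1)

Step 2: Apply Dijkstra's algorithm from vertex 2:
  Visit vertex 2 (distance=0)
    Update dist[1] = 2
    Update dist[5] = 5
  Visit vertex 1 (distance=2)
    Update dist[3] = 8
    Update dist[4] = 6

Step 3: Shortest path: 2 -> 1
Total weight: 2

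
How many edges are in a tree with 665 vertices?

A tree on n vertices always has exactly n - 1 edges.
For n = 665: edges = 665 - 1 = 664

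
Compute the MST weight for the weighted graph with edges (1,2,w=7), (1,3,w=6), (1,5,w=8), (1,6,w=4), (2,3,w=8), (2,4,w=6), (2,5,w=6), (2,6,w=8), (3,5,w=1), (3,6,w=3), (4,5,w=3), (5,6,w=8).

Apply Kruskal's algorithm (sort edges by weight, add if no cycle):

Sorted edges by weight:
  (3,5) w=1
  (3,6) w=3
  (4,5) w=3
  (1,6) w=4
  (1,3) w=6
  (2,5) w=6
  (2,4) w=6
  (1,2) w=7
  (1,5) w=8
  (2,3) w=8
  (2,6) w=8
  (5,6) w=8

Add edge (3,5) w=1 -- no cycle. Running total: 1
Add edge (3,6) w=3 -- no cycle. Running total: 4
Add edge (4,5) w=3 -- no cycle. Running total: 7
Add edge (1,6) w=4 -- no cycle. Running total: 11
Skip edge (1,3) w=6 -- would create cycle
Add edge (2,5) w=6 -- no cycle. Running total: 17

MST edges: (3,5,w=1), (3,6,w=3), (4,5,w=3), (1,6,w=4), (2,5,w=6)
Total MST weight: 1 + 3 + 3 + 4 + 6 = 17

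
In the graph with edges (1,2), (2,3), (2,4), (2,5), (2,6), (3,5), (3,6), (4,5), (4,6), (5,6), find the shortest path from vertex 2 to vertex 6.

Step 1: Build adjacency list:
  1: 2
  2: 1, 3, 4, 5, 6
  3: 2, 5, 6
  4: 2, 5, 6
  5: 2, 3, 4, 6
  6: 2, 3, 4, 5

Step 2: BFS from vertex 2 to find shortest path to 6:
  vertex 1 reached at distance 1
  vertex 3 reached at distance 1
  vertex 4 reached at distance 1
  vertex 5 reached at distance 1
  vertex 6 reached at distance 1

Step 3: Shortest path: 2 -> 6
Path length: 1 edge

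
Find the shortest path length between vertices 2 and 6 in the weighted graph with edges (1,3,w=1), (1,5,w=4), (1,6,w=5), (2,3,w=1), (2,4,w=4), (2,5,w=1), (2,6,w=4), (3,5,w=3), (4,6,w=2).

Step 1: Build adjacency list with weights:
  1: 3(w=1), 5(w=4), 6(w=5)
  2: 3(w=1), 4(w=4), 5(w=1), 6(w=4)
  3: 1(w=1), 2(w=1), 5(w=3)
  4: 2(w=4), 6(w=2)
  5: 1(w=4), 2(w=1), 3(w=3)
  6: 1(w=5), 2(w=4), 4(w=2)

Step 2: Apply Dijkstra's algorithm from vertex 2:
  Visit vertex 2 (distance=0)
    Update dist[3] = 1
    Update dist[4] = 4
    Update dist[5] = 1
    Update dist[6] = 4
  Visit vertex 3 (distance=1)
    Update dist[1] = 2
  Visit vertex 5 (distance=1)
  Visit vertex 1 (distance=2)
  Visit vertex 4 (distance=4)
  Visit vertex 6 (distance=4)

Step 3: Shortest path: 2 -> 6
Total weight: 4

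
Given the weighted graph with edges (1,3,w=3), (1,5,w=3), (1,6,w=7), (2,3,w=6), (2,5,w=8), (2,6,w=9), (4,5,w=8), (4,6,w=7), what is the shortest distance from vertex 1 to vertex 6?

Step 1: Build adjacency list with weights:
  1: 3(w=3), 5(w=3), 6(w=7)
  2: 3(w=6), 5(w=8), 6(w=9)
  3: 1(w=3), 2(w=6)
  4: 5(w=8), 6(w=7)
  5: 1(w=3), 2(w=8), 4(w=8)
  6: 1(w=7), 2(w=9), 4(w=7)

Step 2: Apply Dijkstra's algorithm from vertex 1:
  Visit vertex 1 (distance=0)
    Update dist[3] = 3
    Update dist[5] = 3
    Update dist[6] = 7
  Visit vertex 3 (distance=3)
    Update dist[2] = 9
  Visit vertex 5 (distance=3)
    Update dist[4] = 11
  Visit vertex 6 (distance=7)

Step 3: Shortest path: 1 -> 6
Total weight: 7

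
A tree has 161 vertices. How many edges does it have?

A tree on n vertices always has exactly n - 1 edges.
For n = 161: edges = 161 - 1 = 160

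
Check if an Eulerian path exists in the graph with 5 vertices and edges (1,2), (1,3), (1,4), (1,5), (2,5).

Step 1: Find the degree of each vertex:
  deg(1) = 4
  deg(2) = 2
  deg(3) = 1
  deg(4) = 1
  deg(5) = 2

Step 2: Count vertices with odd degree:
  Odd-degree vertices: 3, 4 (2 total)

Step 3: Apply Euler's theorem:
  - Eulerian circuit exists iff graph is connected and all vertices have even degree
  - Eulerian path exists iff graph is connected and has 0 or 2 odd-degree vertices

Graph is connected with exactly 2 odd-degree vertices (3, 4).
Eulerian path exists (starting and ending at the odd-degree vertices), but no Eulerian circuit.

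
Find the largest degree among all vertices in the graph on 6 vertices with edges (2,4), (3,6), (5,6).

Step 1: Count edges incident to each vertex:
  deg(1) = 0 (neighbors: none)
  deg(2) = 1 (neighbors: 4)
  deg(3) = 1 (neighbors: 6)
  deg(4) = 1 (neighbors: 2)
  deg(5) = 1 (neighbors: 6)
  deg(6) = 2 (neighbors: 3, 5)

Step 2: Find maximum:
  max(0, 1, 1, 1, 1, 2) = 2 (vertex 6)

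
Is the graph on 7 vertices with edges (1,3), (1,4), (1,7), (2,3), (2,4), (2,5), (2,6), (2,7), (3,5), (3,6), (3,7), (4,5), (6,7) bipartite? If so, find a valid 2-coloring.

Step 1: Attempt 2-coloring using BFS:
  Start at vertex 1, assign color 0
  Color vertex 3 with color 1 (neighbor of 1)
  Color vertex 4 with color 1 (neighbor of 1)
  Color vertex 7 with color 1 (neighbor of 1)
  Color vertex 2 with color 0 (neighbor of 3)
  Color vertex 5 with color 0 (neighbor of 3)
  Color vertex 6 with color 0 (neighbor of 3)

Step 2: Conflict found! Vertices 3 and 7 are adjacent but have the same color.
This means the graph contains an odd cycle.

The graph is NOT bipartite.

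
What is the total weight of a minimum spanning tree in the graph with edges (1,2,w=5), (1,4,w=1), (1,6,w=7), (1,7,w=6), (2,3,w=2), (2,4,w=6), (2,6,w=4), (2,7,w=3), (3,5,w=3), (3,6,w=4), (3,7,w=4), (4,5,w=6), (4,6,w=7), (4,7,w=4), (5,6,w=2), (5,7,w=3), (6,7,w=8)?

Apply Kruskal's algorithm (sort edges by weight, add if no cycle):

Sorted edges by weight:
  (1,4) w=1
  (2,3) w=2
  (5,6) w=2
  (2,7) w=3
  (3,5) w=3
  (5,7) w=3
  (2,6) w=4
  (3,6) w=4
  (3,7) w=4
  (4,7) w=4
  (1,2) w=5
  (1,7) w=6
  (2,4) w=6
  (4,5) w=6
  (1,6) w=7
  (4,6) w=7
  (6,7) w=8

Add edge (1,4) w=1 -- no cycle. Running total: 1
Add edge (2,3) w=2 -- no cycle. Running total: 3
Add edge (5,6) w=2 -- no cycle. Running total: 5
Add edge (2,7) w=3 -- no cycle. Running total: 8
Add edge (3,5) w=3 -- no cycle. Running total: 11
Skip edge (5,7) w=3 -- would create cycle
Skip edge (2,6) w=4 -- would create cycle
Skip edge (3,6) w=4 -- would create cycle
Skip edge (3,7) w=4 -- would create cycle
Add edge (4,7) w=4 -- no cycle. Running total: 15

MST edges: (1,4,w=1), (2,3,w=2), (5,6,w=2), (2,7,w=3), (3,5,w=3), (4,7,w=4)
Total MST weight: 1 + 2 + 2 + 3 + 3 + 4 = 15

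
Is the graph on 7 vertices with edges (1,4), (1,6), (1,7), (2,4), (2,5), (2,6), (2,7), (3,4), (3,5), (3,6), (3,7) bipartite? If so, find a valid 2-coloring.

Step 1: Attempt 2-coloring using BFS:
  Start at vertex 1, assign color 0
  Color vertex 4 with color 1 (neighbor of 1)
  Color vertex 6 with color 1 (neighbor of 1)
  Color vertex 7 with color 1 (neighbor of 1)
  Color vertex 2 with color 0 (neighbor of 4)
  Color vertex 3 with color 0 (neighbor of 4)
  Color vertex 5 with color 1 (neighbor of 2)

Step 2: 2-coloring succeeded. No conflicts found.
  Set A (color 0): {1, 2, 3}
  Set B (color 1): {4, 5, 6, 7}

The graph is bipartite with partition {1, 2, 3}, {4, 5, 6, 7}.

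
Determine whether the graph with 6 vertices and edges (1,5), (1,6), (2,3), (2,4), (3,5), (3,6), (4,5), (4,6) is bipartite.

Step 1: Attempt 2-coloring using BFS:
  Start at vertex 1, assign color 0
  Color vertex 5 with color 1 (neighbor of 1)
  Color vertex 6 with color 1 (neighbor of 1)
  Color vertex 3 with color 0 (neighbor of 5)
  Color vertex 4 with color 0 (neighbor of 5)
  Color vertex 2 with color 1 (neighbor of 3)

Step 2: 2-coloring succeeded. No conflicts found.
  Set A (color 0): {1, 3, 4}
  Set B (color 1): {2, 5, 6}

The graph is bipartite with partition {1, 3, 4}, {2, 5, 6}.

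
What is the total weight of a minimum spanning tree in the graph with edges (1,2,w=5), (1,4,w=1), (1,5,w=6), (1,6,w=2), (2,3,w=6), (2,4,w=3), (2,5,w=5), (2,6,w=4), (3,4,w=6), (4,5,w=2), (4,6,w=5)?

Apply Kruskal's algorithm (sort edges by weight, add if no cycle):

Sorted edges by weight:
  (1,4) w=1
  (1,6) w=2
  (4,5) w=2
  (2,4) w=3
  (2,6) w=4
  (1,2) w=5
  (2,5) w=5
  (4,6) w=5
  (1,5) w=6
  (2,3) w=6
  (3,4) w=6

Add edge (1,4) w=1 -- no cycle. Running total: 1
Add edge (1,6) w=2 -- no cycle. Running total: 3
Add edge (4,5) w=2 -- no cycle. Running total: 5
Add edge (2,4) w=3 -- no cycle. Running total: 8
Skip edge (2,6) w=4 -- would create cycle
Skip edge (1,2) w=5 -- would create cycle
Skip edge (2,5) w=5 -- would create cycle
Skip edge (4,6) w=5 -- would create cycle
Skip edge (1,5) w=6 -- would create cycle
Add edge (2,3) w=6 -- no cycle. Running total: 14

MST edges: (1,4,w=1), (1,6,w=2), (4,5,w=2), (2,4,w=3), (2,3,w=6)
Total MST weight: 1 + 2 + 2 + 3 + 6 = 14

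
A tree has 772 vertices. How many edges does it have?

A tree on n vertices always has exactly n - 1 edges.
For n = 772: edges = 772 - 1 = 771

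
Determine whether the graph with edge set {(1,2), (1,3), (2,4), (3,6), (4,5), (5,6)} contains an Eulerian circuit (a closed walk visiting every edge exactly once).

Step 1: Find the degree of each vertex:
  deg(1) = 2
  deg(2) = 2
  deg(3) = 2
  deg(4) = 2
  deg(5) = 2
  deg(6) = 2

Step 2: Count vertices with odd degree:
  All vertices have even degree (0 odd-degree vertices)

Step 3: Apply Euler's theorem:
  - Eulerian circuit exists iff graph is connected and all vertices have even degree
  - Eulerian path exists iff graph is connected and has 0 or 2 odd-degree vertices

Graph is connected with 0 odd-degree vertices.
Both Eulerian circuit and Eulerian path exist.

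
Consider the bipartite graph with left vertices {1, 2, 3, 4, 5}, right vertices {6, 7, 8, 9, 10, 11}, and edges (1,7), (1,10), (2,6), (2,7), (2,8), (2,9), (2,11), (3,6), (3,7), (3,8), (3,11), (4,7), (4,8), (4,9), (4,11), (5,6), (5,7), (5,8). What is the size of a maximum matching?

Step 1: List the neighbors of each left vertex:
  1: 7, 10
  2: 6, 7, 8, 9, 11
  3: 6, 7, 8, 11
  4: 7, 8, 9, 11
  5: 6, 7, 8

Step 2: Greedily match left vertices, then look for augmenting paths:
  Match 1 -- 7
  Match 2 -- 11
  Match 3 -- 8
  Match 4 -- 9
  Match 5 -- 6
  No augmenting path remains.

Step 3: Verify this is maximum:
  Matching size 5 = min(|L|, |R|) = min(5, 6), which is an upper bound, so this matching is maximum.

Maximum matching: {(1,7), (2,11), (3,8), (4,9), (5,6)}
Size: 5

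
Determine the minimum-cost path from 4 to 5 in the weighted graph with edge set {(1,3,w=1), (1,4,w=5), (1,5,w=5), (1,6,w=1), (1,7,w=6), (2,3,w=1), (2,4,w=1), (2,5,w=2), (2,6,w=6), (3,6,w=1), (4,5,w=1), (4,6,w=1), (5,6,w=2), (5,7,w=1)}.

Step 1: Build adjacency list with weights:
  1: 3(w=1), 4(w=5), 5(w=5), 6(w=1), 7(w=6)
  2: 3(w=1), 4(w=1), 5(w=2), 6(w=6)
  3: 1(w=1), 2(w=1), 6(w=1)
  4: 1(w=5), 2(w=1), 5(w=1), 6(w=1)
  5: 1(w=5), 2(w=2), 4(w=1), 6(w=2), 7(w=1)
  6: 1(w=1), 2(w=6), 3(w=1), 4(w=1), 5(w=2)
  7: 1(w=6), 5(w=1)

Step 2: Apply Dijkstra's algorithm from vertex 4:
  Visit vertex 4 (distance=0)
    Update dist[1] = 5
    Update dist[2] = 1
    Update dist[5] = 1
    Update dist[6] = 1
  Visit vertex 2 (distance=1)
    Update dist[3] = 2
  Visit vertex 5 (distance=1)
    Update dist[7] = 2

Step 3: Shortest path: 4 -> 5
Total weight: 1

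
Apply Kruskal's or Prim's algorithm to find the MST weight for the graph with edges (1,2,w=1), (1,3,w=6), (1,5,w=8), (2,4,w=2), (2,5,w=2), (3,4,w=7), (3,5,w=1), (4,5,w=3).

Apply Kruskal's algorithm (sort edges by weight, add if no cycle):

Sorted edges by weight:
  (1,2) w=1
  (3,5) w=1
  (2,5) w=2
  (2,4) w=2
  (4,5) w=3
  (1,3) w=6
  (3,4) w=7
  (1,5) w=8

Add edge (1,2) w=1 -- no cycle. Running total: 1
Add edge (3,5) w=1 -- no cycle. Running total: 2
Add edge (2,5) w=2 -- no cycle. Running total: 4
Add edge (2,4) w=2 -- no cycle. Running total: 6

MST edges: (1,2,w=1), (3,5,w=1), (2,5,w=2), (2,4,w=2)
Total MST weight: 1 + 1 + 2 + 2 = 6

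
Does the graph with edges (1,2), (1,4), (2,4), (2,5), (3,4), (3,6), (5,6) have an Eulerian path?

Step 1: Find the degree of each vertex:
  deg(1) = 2
  deg(2) = 3
  deg(3) = 2
  deg(4) = 3
  deg(5) = 2
  deg(6) = 2

Step 2: Count vertices with odd degree:
  Odd-degree vertices: 2, 4 (2 total)

Step 3: Apply Euler's theorem:
  - Eulerian circuit exists iff graph is connected and all vertices have even degree
  - Eulerian path exists iff graph is connected and has 0 or 2 odd-degree vertices

Graph is connected with exactly 2 odd-degree vertices (2, 4).
Eulerian path exists (starting and ending at the odd-degree vertices), but no Eulerian circuit.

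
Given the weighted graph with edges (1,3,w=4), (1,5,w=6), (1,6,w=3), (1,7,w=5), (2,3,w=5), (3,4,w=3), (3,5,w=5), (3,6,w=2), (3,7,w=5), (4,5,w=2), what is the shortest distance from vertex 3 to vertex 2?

Step 1: Build adjacency list with weights:
  1: 3(w=4), 5(w=6), 6(w=3), 7(w=5)
  2: 3(w=5)
  3: 1(w=4), 2(w=5), 4(w=3), 5(w=5), 6(w=2), 7(w=5)
  4: 3(w=3), 5(w=2)
  5: 1(w=6), 3(w=5), 4(w=2)
  6: 1(w=3), 3(w=2)
  7: 1(w=5), 3(w=5)

Step 2: Apply Dijkstra's algorithm from vertex 3:
  Visit vertex 3 (distance=0)
    Update dist[1] = 4
    Update dist[2] = 5
    Update dist[4] = 3
    Update dist[5] = 5
    Update dist[6] = 2
    Update dist[7] = 5
  Visit vertex 6 (distance=2)
  Visit vertex 4 (distance=3)
  Visit vertex 1 (distance=4)
  Visit vertex 2 (distance=5)

Step 3: Shortest path: 3 -> 2
Total weight: 5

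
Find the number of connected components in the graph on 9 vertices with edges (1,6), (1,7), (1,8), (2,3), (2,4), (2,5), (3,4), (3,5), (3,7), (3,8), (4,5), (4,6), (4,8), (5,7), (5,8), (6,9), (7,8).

Step 1: Build adjacency list from edges:
  1: 6, 7, 8
  2: 3, 4, 5
  3: 2, 4, 5, 7, 8
  4: 2, 3, 5, 6, 8
  5: 2, 3, 4, 7, 8
  6: 1, 4, 9
  7: 1, 3, 5, 8
  8: 1, 3, 4, 5, 7
  9: 6

Step 2: Run BFS/DFS from vertex 1:
  Visited: {1, 6, 7, 8, 4, 9, 3, 5, 2}
  Reached 9 of 9 vertices

Step 3: All 9 vertices reached from vertex 1, so the graph is connected.
Number of connected components: 1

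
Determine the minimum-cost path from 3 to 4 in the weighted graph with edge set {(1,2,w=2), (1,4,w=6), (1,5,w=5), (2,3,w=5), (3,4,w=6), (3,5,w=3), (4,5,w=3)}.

Step 1: Build adjacency list with weights:
  1: 2(w=2), 4(w=6), 5(w=5)
  2: 1(w=2), 3(w=5)
  3: 2(w=5), 4(w=6), 5(w=3)
  4: 1(w=6), 3(w=6), 5(w=3)
  5: 1(w=5), 3(w=3), 4(w=3)

Step 2: Apply Dijkstra's algorithm from vertex 3:
  Visit vertex 3 (distance=0)
    Update dist[2] = 5
    Update dist[4] = 6
    Update dist[5] = 3
  Visit vertex 5 (distance=3)
    Update dist[1] = 8
  Visit vertex 2 (distance=5)
    Update dist[1] = 7
  Visit vertex 4 (distance=6)

Step 3: Shortest path: 3 -> 4
Total weight: 6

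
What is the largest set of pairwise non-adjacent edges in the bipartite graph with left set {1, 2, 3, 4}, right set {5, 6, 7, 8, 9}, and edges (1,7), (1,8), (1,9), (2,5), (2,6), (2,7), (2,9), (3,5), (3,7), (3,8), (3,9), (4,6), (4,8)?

Step 1: List the neighbors of each left vertex:
  1: 7, 8, 9
  2: 5, 6, 7, 9
  3: 5, 7, 8, 9
  4: 6, 8

Step 2: Greedily match left vertices, then look for augmenting paths:
  Match 1 -- 7
  Match 2 -- 5
  Match 3 -- 8
  Match 4 -- 6
  No augmenting path remains.

Step 3: Verify this is maximum:
  Matching size 4 = min(|L|, |R|) = min(4, 5), which is an upper bound, so this matching is maximum.

Maximum matching: {(1,7), (2,5), (3,8), (4,6)}
Size: 4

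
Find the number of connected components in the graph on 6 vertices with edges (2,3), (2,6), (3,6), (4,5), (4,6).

Step 1: Build adjacency list from edges:
  1: (none)
  2: 3, 6
  3: 2, 6
  4: 5, 6
  5: 4
  6: 2, 3, 4

Step 2: Run BFS/DFS from vertex 1:
  Visited: {1}
  Reached 1 of 6 vertices

Step 3: Only 1 of 6 vertices reached. Graph is disconnected.
Connected components: {1}, {2, 3, 4, 5, 6}
Number of connected components: 2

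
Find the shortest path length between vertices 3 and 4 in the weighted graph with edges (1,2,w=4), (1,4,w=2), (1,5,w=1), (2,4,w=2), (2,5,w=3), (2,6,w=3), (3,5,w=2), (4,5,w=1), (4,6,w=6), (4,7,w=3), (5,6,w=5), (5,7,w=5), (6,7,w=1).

Step 1: Build adjacency list with weights:
  1: 2(w=4), 4(w=2), 5(w=1)
  2: 1(w=4), 4(w=2), 5(w=3), 6(w=3)
  3: 5(w=2)
  4: 1(w=2), 2(w=2), 5(w=1), 6(w=6), 7(w=3)
  5: 1(w=1), 2(w=3), 3(w=2), 4(w=1), 6(w=5), 7(w=5)
  6: 2(w=3), 4(w=6), 5(w=5), 7(w=1)
  7: 4(w=3), 5(w=5), 6(w=1)

Step 2: Apply Dijkstra's algorithm from vertex 3:
  Visit vertex 3 (distance=0)
    Update dist[5] = 2
  Visit vertex 5 (distance=2)
    Update dist[1] = 3
    Update dist[2] = 5
    Update dist[4] = 3
    Update dist[6] = 7
    Update dist[7] = 7
  Visit vertex 1 (distance=3)
  Visit vertex 4 (distance=3)
    Update dist[7] = 6

Step 3: Shortest path: 3 -> 5 -> 4
Total weight: 2 + 1 = 3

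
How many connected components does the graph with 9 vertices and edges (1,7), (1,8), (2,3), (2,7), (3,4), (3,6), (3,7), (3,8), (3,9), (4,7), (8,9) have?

Step 1: Build adjacency list from edges:
  1: 7, 8
  2: 3, 7
  3: 2, 4, 6, 7, 8, 9
  4: 3, 7
  5: (none)
  6: 3
  7: 1, 2, 3, 4
  8: 1, 3, 9
  9: 3, 8

Step 2: Run BFS/DFS from vertex 1:
  Visited: {1, 7, 8, 2, 3, 4, 9, 6}
  Reached 8 of 9 vertices

Step 3: Only 8 of 9 vertices reached. Graph is disconnected.
Connected components: {1, 2, 3, 4, 6, 7, 8, 9}, {5}
Number of connected components: 2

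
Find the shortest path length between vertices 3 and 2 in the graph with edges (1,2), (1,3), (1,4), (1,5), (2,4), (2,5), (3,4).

Step 1: Build adjacency list:
  1: 2, 3, 4, 5
  2: 1, 4, 5
  3: 1, 4
  4: 1, 2, 3
  5: 1, 2

Step 2: BFS from vertex 3 to find shortest path to 2:
  vertex 1 reached at distance 1
  vertex 4 reached at distance 1
  vertex 2 reached at distance 2

Step 3: Shortest path: 3 -> 1 -> 2
Path length: 2 edges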